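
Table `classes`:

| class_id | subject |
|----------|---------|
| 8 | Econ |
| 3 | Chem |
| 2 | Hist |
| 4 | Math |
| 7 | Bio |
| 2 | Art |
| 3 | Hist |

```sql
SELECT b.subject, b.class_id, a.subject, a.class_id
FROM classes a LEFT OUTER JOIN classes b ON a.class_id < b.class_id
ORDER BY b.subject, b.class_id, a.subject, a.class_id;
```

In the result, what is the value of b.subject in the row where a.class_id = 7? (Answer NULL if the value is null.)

LEFT JOIN keeps every row from `classes a`; unmatched rows get NULL for `classes b`'s columns.
Matching on a.class_id < b.class_id.
- class_id=8: no b row matches, row kept with b columns NULL.
- class_id=3: 3 matching b row(s), so 3 row(s) emitted.
- class_id=2: 5 matching b row(s), so 5 row(s) emitted.
- class_id=4: 2 matching b row(s), so 2 row(s) emitted.
- class_id=7: 1 matching b row(s), so 1 row(s) emitted.
- class_id=2: 5 matching b row(s), so 5 row(s) emitted.
- class_id=3: 3 matching b row(s), so 3 row(s) emitted.

Econ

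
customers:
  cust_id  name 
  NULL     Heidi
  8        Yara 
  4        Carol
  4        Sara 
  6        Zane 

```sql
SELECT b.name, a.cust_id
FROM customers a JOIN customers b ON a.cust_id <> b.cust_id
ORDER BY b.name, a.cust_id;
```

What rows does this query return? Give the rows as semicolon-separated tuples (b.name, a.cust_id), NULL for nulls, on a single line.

(Carol, 6); (Carol, 8); (Sara, 6); (Sara, 8); (Yara, 4); (Yara, 4); (Yara, 6); (Zane, 4); (Zane, 4); (Zane, 8)

INNER JOIN keeps only pairs where the ON condition holds.
Matching on a.cust_id <> b.cust_id. A NULL in a compared column never satisfies the condition.
- a (cust_id=NULL) has no partner → excluded.
- a (cust_id=8) pairs with 3 row(s) of b.
- a (cust_id=4) pairs with 2 row(s) of b.
- a (cust_id=4) pairs with 2 row(s) of b.
- a (cust_id=6) pairs with 3 row(s) of b.
After projecting and ordering:
b.name | a.cust_id
Carol | 6
Carol | 8
Sara | 6
Sara | 8
Yara | 4
Yara | 4
Yara | 6
Zane | 4
Zane | 4
Zane | 8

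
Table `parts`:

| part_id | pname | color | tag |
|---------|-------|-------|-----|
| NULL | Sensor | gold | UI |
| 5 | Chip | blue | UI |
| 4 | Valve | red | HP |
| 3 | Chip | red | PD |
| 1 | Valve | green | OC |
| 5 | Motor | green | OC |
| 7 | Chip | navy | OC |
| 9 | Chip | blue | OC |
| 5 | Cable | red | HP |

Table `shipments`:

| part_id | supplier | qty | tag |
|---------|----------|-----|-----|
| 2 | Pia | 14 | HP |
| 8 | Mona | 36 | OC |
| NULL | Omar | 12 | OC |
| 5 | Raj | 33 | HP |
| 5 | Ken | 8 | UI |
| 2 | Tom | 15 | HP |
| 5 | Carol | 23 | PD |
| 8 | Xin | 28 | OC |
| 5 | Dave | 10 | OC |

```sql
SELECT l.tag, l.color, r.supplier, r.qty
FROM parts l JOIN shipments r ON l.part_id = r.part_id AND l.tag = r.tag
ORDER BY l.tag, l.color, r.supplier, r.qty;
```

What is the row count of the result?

3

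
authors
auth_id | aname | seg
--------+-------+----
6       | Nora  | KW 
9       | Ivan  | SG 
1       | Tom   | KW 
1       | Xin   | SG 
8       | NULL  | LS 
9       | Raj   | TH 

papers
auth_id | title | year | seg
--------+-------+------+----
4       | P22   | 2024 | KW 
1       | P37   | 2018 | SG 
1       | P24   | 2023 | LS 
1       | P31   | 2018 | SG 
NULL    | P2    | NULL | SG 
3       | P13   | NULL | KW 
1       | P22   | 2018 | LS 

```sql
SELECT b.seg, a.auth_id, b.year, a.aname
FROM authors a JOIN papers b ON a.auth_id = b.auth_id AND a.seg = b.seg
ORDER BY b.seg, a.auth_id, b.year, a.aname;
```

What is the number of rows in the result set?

INNER JOIN keeps only pairs where the ON condition holds.
Matching on a.auth_id = b.auth_id AND a.seg = b.seg. A NULL in a compared column never satisfies the condition.
- a (auth_id=6, seg=KW) has no partner → excluded.
- a (auth_id=9, seg=SG) has no partner → excluded.
- a (auth_id=1, seg=KW) has no partner → excluded.
- a (auth_id=1, seg=SG) pairs with 2 row(s) of b.
- a (auth_id=8, seg=LS) has no partner → excluded.
- a (auth_id=9, seg=TH) has no partner → excluded.
Total: 2 rows.

2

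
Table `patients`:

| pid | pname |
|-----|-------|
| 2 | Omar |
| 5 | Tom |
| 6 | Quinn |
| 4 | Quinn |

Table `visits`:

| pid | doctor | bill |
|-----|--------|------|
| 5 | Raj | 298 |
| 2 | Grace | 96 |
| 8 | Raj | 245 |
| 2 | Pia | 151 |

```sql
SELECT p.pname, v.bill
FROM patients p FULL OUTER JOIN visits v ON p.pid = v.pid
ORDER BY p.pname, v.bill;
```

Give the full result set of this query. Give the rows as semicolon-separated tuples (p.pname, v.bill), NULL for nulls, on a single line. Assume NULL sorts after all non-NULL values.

(Omar, 96); (Omar, 151); (Quinn, NULL); (Quinn, NULL); (Tom, 298); (NULL, 245)

FULL OUTER JOIN keeps every row from both sides; unmatched rows get NULL for the other side's columns.
Matching on p.pid = v.pid.
- pid=2: 2 matching v row(s), so 2 row(s) emitted.
- pid=5: 1 matching v row(s), so 1 row(s) emitted.
- pid=6: no v row matches, row kept with v columns NULL.
- pid=4: no v row matches, row kept with v columns NULL.
- 1 row(s) from v found no p partner → padded with NULL.
After projecting and ordering:
p.pname | v.bill
Omar | 96
Omar | 151
Quinn | NULL
Quinn | NULL
Tom | 298
NULL | 245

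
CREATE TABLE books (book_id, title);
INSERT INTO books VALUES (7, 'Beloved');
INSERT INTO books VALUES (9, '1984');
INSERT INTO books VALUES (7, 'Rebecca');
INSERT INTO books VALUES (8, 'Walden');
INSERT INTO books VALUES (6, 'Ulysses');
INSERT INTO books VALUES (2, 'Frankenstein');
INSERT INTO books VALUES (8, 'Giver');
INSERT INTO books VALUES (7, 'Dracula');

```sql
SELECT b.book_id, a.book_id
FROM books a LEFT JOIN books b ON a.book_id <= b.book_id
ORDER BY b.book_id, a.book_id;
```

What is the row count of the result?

40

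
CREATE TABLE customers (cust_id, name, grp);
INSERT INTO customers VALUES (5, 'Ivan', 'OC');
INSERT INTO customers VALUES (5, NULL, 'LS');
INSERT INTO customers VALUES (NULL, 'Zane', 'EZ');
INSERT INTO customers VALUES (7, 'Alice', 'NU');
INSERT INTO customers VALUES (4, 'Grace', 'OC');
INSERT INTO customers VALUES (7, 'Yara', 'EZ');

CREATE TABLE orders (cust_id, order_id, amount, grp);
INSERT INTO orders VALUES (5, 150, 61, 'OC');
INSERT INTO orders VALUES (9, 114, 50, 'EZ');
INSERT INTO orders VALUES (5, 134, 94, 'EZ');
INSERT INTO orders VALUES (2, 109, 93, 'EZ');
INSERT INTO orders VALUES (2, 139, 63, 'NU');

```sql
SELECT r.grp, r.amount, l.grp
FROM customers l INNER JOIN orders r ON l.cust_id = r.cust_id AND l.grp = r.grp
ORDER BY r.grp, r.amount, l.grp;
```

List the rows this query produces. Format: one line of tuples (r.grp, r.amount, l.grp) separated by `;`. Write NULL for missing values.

INNER JOIN keeps only pairs where the ON condition holds.
Matching on l.cust_id = r.cust_id AND l.grp = r.grp. A NULL in a compared column never satisfies the condition.
Matched pairs: 1.

(OC, 61, OC)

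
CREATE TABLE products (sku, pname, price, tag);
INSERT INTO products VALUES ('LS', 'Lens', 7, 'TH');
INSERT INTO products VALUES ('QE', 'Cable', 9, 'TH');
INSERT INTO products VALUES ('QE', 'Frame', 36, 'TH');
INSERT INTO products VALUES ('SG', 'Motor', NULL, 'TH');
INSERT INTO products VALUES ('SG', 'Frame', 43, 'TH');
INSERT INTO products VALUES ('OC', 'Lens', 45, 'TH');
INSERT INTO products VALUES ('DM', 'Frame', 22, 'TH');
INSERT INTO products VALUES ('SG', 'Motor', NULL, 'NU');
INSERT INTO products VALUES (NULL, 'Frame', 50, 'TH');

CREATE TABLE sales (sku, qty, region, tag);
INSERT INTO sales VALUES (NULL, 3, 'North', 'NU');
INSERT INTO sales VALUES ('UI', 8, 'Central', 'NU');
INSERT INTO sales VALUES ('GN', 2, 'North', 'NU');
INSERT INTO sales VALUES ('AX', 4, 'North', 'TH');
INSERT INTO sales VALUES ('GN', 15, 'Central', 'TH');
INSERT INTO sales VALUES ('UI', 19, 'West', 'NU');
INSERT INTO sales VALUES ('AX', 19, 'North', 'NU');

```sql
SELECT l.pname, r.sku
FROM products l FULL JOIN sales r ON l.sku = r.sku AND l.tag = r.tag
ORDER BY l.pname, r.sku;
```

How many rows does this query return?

FULL OUTER JOIN keeps every row from both sides; unmatched rows get NULL for the other side's columns.
Matching on l.sku = r.sku AND l.tag = r.tag. A NULL in a compared column never satisfies the condition.
- sku=LS, tag=TH: no r row matches, row kept with r columns NULL.
- sku=QE, tag=TH: no r row matches, row kept with r columns NULL.
- sku=QE, tag=TH: no r row matches, row kept with r columns NULL.
- sku=SG, tag=TH: no r row matches, row kept with r columns NULL.
- sku=SG, tag=TH: no r row matches, row kept with r columns NULL.
- sku=OC, tag=TH: no r row matches, row kept with r columns NULL.
- sku=DM, tag=TH: no r row matches, row kept with r columns NULL.
- sku=SG, tag=NU: no r row matches, row kept with r columns NULL.
- sku=NULL, tag=TH: no r row matches, row kept with r columns NULL.
- 7 row(s) from r found no l partner → padded with NULL.
Total: 0 matched + 16 padded = 16 rows.

16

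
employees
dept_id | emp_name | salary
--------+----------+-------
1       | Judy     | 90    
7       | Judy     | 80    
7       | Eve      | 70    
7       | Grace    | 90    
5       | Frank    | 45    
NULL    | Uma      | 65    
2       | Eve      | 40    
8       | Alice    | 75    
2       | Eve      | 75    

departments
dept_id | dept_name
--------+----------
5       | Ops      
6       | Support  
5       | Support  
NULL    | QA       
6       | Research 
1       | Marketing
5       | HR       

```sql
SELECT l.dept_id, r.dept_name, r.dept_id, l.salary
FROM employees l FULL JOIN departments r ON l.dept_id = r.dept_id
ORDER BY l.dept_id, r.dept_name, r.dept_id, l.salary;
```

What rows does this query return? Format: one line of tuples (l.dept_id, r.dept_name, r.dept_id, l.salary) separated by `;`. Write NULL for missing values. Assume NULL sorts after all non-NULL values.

FULL OUTER JOIN keeps every row from both sides; unmatched rows get NULL for the other side's columns.
Matching on l.dept_id = r.dept_id. A NULL in a compared column never satisfies the condition.
Matched pairs: 4; unmatched l rows kept: 7; unmatched r rows kept: 3.

(1, Marketing, 1, 90); (2, NULL, NULL, 40); (2, NULL, NULL, 75); (5, HR, 5, 45); (5, Ops, 5, 45); (5, Support, 5, 45); (7, NULL, NULL, 70); (7, NULL, NULL, 80); (7, NULL, NULL, 90); (8, NULL, NULL, 75); (NULL, QA, NULL, NULL); (NULL, Research, 6, NULL); (NULL, Support, 6, NULL); (NULL, NULL, NULL, 65)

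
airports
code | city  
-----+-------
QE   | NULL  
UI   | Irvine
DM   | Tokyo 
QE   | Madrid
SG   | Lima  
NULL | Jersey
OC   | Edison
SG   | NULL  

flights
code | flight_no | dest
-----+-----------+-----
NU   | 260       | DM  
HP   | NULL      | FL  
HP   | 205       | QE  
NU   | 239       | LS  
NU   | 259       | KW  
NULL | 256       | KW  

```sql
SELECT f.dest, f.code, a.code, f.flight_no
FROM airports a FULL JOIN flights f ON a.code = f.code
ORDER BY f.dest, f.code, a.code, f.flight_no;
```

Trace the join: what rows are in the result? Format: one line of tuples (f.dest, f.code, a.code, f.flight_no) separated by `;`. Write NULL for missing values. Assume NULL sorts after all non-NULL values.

(DM, NU, NULL, 260); (FL, HP, NULL, NULL); (KW, NU, NULL, 259); (KW, NULL, NULL, 256); (LS, NU, NULL, 239); (QE, HP, NULL, 205); (NULL, NULL, DM, NULL); (NULL, NULL, OC, NULL); (NULL, NULL, QE, NULL); (NULL, NULL, QE, NULL); (NULL, NULL, SG, NULL); (NULL, NULL, SG, NULL); (NULL, NULL, UI, NULL); (NULL, NULL, NULL, NULL)

FULL OUTER JOIN keeps every row from both sides; unmatched rows get NULL for the other side's columns.
Matching on a.code = f.code. A NULL in a compared column never satisfies the condition.
- a (code=QE) has no partner → padded with NULL.
- a (code=UI) has no partner → padded with NULL.
- a (code=DM) has no partner → padded with NULL.
- a (code=QE) has no partner → padded with NULL.
- a (code=SG) has no partner → padded with NULL.
- a (code=NULL) has no partner → padded with NULL.
- a (code=OC) has no partner → padded with NULL.
- a (code=SG) has no partner → padded with NULL.
- plus 6 unmatched f row(s), each kept with NULL a columns.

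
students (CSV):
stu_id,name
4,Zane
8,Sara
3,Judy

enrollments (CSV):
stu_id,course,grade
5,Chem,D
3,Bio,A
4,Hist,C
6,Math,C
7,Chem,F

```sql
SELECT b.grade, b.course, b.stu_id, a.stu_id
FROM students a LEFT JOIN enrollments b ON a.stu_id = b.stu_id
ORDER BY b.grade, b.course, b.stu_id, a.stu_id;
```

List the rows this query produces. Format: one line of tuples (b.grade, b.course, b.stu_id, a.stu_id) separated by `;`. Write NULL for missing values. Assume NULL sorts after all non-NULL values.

(A, Bio, 3, 3); (C, Hist, 4, 4); (NULL, NULL, NULL, 8)

LEFT JOIN keeps every row from `students`; unmatched rows get NULL for `enrollments`'s columns.
Matching on a.stu_id = b.stu_id.
- a[0] stu_id=4 → 1 match(es) in b → 1 row(s).
- a[1] stu_id=8 → no match; kept with NULLs on the b side.
- a[2] stu_id=3 → 1 match(es) in b → 1 row(s).
After projecting and ordering:
b.grade | b.course | b.stu_id | a.stu_id
A | Bio | 3 | 3
C | Hist | 4 | 4
NULL | NULL | NULL | 8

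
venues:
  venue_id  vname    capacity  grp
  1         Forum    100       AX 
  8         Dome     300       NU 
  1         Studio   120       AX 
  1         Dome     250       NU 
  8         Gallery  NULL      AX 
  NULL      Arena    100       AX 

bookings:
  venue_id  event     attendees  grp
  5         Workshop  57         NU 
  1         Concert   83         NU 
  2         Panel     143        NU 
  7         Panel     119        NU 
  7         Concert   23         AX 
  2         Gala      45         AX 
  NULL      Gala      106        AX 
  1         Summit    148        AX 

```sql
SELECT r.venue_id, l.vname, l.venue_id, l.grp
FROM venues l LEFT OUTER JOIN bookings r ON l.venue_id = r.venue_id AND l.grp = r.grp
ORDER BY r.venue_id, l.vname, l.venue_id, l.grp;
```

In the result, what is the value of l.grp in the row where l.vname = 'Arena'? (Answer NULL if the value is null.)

AX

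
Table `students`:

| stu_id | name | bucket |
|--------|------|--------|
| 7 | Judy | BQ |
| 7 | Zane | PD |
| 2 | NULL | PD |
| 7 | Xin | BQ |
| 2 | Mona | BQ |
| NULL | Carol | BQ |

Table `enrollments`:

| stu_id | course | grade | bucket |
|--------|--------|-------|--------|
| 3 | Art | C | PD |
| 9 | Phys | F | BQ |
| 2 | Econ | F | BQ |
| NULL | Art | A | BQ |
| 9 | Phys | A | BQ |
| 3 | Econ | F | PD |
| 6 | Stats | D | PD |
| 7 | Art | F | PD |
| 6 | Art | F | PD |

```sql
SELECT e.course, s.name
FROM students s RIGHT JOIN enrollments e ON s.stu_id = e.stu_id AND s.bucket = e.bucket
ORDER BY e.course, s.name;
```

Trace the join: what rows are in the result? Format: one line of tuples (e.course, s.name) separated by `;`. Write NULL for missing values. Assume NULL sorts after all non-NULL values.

(Art, Zane); (Art, NULL); (Art, NULL); (Art, NULL); (Econ, Mona); (Econ, NULL); (Phys, NULL); (Phys, NULL); (Stats, NULL)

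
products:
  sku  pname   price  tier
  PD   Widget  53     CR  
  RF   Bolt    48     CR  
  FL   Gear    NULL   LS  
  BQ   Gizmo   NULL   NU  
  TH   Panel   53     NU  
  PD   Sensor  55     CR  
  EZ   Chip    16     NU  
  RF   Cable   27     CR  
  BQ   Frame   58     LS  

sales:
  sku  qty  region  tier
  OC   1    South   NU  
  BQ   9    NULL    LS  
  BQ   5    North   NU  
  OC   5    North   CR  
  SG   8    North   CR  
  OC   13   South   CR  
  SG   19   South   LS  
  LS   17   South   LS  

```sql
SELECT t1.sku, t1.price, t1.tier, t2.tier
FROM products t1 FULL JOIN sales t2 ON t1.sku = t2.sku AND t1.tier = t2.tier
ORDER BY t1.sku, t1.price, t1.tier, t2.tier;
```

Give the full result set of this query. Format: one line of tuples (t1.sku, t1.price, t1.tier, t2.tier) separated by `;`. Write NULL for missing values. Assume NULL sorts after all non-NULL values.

FULL OUTER JOIN keeps every row from both sides; unmatched rows get NULL for the other side's columns.
Matching on t1.sku = t2.sku AND t1.tier = t2.tier.
- t1 row (sku=PD, tier=CR): no match → kept, t2 columns NULL.
- t1 row (sku=RF, tier=CR): no match → kept, t2 columns NULL.
- t1 row (sku=FL, tier=LS): no match → kept, t2 columns NULL.
- t1 row (sku=BQ, tier=NU): matches 1 t2 row(s) → 1 output row(s).
- t1 row (sku=TH, tier=NU): no match → kept, t2 columns NULL.
- t1 row (sku=PD, tier=CR): no match → kept, t2 columns NULL.
- t1 row (sku=EZ, tier=NU): no match → kept, t2 columns NULL.
- t1 row (sku=RF, tier=CR): no match → kept, t2 columns NULL.
- t1 row (sku=BQ, tier=LS): matches 1 t2 row(s) → 1 output row(s).
- 6 row(s) from t2 found no t1 partner → padded with NULL.

(BQ, 58, LS, LS); (BQ, NULL, NU, NU); (EZ, 16, NU, NULL); (FL, NULL, LS, NULL); (PD, 53, CR, NULL); (PD, 55, CR, NULL); (RF, 27, CR, NULL); (RF, 48, CR, NULL); (TH, 53, NU, NULL); (NULL, NULL, NULL, CR); (NULL, NULL, NULL, CR); (NULL, NULL, NULL, CR); (NULL, NULL, NULL, LS); (NULL, NULL, NULL, LS); (NULL, NULL, NULL, NU)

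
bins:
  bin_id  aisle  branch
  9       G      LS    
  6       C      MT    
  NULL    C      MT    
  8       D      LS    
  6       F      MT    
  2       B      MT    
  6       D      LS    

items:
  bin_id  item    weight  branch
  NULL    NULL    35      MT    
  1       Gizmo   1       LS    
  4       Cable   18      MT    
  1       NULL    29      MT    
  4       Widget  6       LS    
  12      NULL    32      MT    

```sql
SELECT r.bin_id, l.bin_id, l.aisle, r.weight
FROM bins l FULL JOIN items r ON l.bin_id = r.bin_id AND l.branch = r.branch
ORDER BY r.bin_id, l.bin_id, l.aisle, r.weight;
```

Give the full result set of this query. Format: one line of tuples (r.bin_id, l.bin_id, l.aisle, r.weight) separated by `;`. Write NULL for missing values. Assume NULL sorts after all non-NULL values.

FULL OUTER JOIN keeps every row from both sides; unmatched rows get NULL for the other side's columns.
Matching on l.bin_id = r.bin_id AND l.branch = r.branch. A NULL in a compared column never satisfies the condition.
Matched pairs: 0; unmatched l rows kept: 7; unmatched r rows kept: 6.

(1, NULL, NULL, 1); (1, NULL, NULL, 29); (4, NULL, NULL, 6); (4, NULL, NULL, 18); (12, NULL, NULL, 32); (NULL, 2, B, NULL); (NULL, 6, C, NULL); (NULL, 6, D, NULL); (NULL, 6, F, NULL); (NULL, 8, D, NULL); (NULL, 9, G, NULL); (NULL, NULL, C, NULL); (NULL, NULL, NULL, 35)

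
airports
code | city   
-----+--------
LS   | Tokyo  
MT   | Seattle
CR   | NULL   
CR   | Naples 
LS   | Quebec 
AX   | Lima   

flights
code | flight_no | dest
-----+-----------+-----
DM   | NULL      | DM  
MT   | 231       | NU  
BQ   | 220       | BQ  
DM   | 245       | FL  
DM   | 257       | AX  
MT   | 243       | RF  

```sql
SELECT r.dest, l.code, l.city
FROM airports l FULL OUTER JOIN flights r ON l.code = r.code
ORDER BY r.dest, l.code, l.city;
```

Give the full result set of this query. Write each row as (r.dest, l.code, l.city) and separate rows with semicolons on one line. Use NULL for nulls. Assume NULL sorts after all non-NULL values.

(AX, NULL, NULL); (BQ, NULL, NULL); (DM, NULL, NULL); (FL, NULL, NULL); (NU, MT, Seattle); (RF, MT, Seattle); (NULL, AX, Lima); (NULL, CR, Naples); (NULL, CR, NULL); (NULL, LS, Quebec); (NULL, LS, Tokyo)

FULL OUTER JOIN keeps every row from both sides; unmatched rows get NULL for the other side's columns.
Matching on l.code = r.code.
Matched pairs: 2; unmatched l rows kept: 5; unmatched r rows kept: 4.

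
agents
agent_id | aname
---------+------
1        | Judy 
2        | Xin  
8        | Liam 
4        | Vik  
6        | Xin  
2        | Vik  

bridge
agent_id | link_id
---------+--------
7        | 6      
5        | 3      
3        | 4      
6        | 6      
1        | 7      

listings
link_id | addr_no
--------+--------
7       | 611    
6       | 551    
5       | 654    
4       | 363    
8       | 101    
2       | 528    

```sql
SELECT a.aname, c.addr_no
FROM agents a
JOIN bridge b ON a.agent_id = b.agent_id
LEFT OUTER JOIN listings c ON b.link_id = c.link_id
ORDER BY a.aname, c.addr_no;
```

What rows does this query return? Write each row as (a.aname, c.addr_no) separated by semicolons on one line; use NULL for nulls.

(Judy, 611); (Xin, 551)

Joins associate left-to-right: agents INNER JOIN bridge on agent_id gives 2 intermediate row(s).
Then LEFT JOIN `listings c` on link_id: each of those 2 rows is kept; rows whose b.link_id has no match in c get NULL for c's columns.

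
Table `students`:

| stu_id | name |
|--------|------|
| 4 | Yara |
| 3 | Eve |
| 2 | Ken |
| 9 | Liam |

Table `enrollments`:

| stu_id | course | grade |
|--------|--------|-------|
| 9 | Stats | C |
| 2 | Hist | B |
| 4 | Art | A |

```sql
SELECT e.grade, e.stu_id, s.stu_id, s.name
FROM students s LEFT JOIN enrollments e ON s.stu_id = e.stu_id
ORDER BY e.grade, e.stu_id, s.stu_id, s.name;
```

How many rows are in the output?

4

LEFT JOIN keeps every row from `students`; unmatched rows get NULL for `enrollments`'s columns.
Matching on s.stu_id = e.stu_id.
Matched pairs: 3; unmatched s rows kept: 1.
Total: 3 matched + 1 padded = 4 rows.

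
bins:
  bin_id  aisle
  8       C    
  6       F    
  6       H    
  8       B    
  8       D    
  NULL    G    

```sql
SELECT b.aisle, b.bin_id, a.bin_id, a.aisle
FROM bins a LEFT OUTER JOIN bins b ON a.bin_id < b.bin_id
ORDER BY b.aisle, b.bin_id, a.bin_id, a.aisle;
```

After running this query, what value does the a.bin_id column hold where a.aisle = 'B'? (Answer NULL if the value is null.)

LEFT JOIN keeps every row from `bins a`; unmatched rows get NULL for `bins b`'s columns.
Matching on a.bin_id < b.bin_id. A NULL in a compared column never satisfies the condition.
- a (bin_id=8) has no partner → padded with NULL.
- a (bin_id=6) pairs with 3 row(s) of b.
- a (bin_id=6) pairs with 3 row(s) of b.
- a (bin_id=8) has no partner → padded with NULL.
- a (bin_id=8) has no partner → padded with NULL.
- a (bin_id=NULL) has no partner → padded with NULL.

8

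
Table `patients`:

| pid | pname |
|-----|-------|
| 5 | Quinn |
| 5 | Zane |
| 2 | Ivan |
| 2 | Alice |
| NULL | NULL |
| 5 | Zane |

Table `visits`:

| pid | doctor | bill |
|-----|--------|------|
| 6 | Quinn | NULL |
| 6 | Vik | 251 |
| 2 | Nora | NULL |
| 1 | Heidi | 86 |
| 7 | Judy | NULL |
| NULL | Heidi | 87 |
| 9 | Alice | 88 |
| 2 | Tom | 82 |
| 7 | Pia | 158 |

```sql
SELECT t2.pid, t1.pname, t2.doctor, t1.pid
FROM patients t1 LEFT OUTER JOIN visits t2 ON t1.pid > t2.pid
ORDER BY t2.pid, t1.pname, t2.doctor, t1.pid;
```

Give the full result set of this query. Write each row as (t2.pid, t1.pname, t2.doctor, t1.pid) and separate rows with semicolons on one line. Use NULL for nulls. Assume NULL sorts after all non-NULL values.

LEFT JOIN keeps every row from `patients`; unmatched rows get NULL for `visits`'s columns.
Matching on t1.pid > t2.pid. A NULL in a compared column never satisfies the condition.
- pid=5: 3 matching t2 row(s), so 3 row(s) emitted.
- pid=5: 3 matching t2 row(s), so 3 row(s) emitted.
- pid=2: 1 matching t2 row(s), so 1 row(s) emitted.
- pid=2: 1 matching t2 row(s), so 1 row(s) emitted.
- pid=NULL: no t2 row matches, row kept with t2 columns NULL.
- pid=5: 3 matching t2 row(s), so 3 row(s) emitted.

(1, Alice, Heidi, 2); (1, Ivan, Heidi, 2); (1, Quinn, Heidi, 5); (1, Zane, Heidi, 5); (1, Zane, Heidi, 5); (2, Quinn, Nora, 5); (2, Quinn, Tom, 5); (2, Zane, Nora, 5); (2, Zane, Nora, 5); (2, Zane, Tom, 5); (2, Zane, Tom, 5); (NULL, NULL, NULL, NULL)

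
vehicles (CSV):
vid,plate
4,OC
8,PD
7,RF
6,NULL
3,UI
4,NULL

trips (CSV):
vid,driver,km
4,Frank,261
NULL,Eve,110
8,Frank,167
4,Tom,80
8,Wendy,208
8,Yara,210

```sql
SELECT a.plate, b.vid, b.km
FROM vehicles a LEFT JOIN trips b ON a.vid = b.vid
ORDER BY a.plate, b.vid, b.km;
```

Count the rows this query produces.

LEFT JOIN keeps every row from `vehicles`; unmatched rows get NULL for `trips`'s columns.
Matching on a.vid = b.vid. A NULL in a compared column never satisfies the condition.
- a[0] vid=4 → 2 match(es) in b → 2 row(s).
- a[1] vid=8 → 3 match(es) in b → 3 row(s).
- a[2] vid=7 → no match; kept with NULLs on the b side.
- a[3] vid=6 → no match; kept with NULLs on the b side.
- a[4] vid=3 → no match; kept with NULLs on the b side.
- a[5] vid=4 → 2 match(es) in b → 2 row(s).
Total: 7 matched + 3 padded = 10 rows.

10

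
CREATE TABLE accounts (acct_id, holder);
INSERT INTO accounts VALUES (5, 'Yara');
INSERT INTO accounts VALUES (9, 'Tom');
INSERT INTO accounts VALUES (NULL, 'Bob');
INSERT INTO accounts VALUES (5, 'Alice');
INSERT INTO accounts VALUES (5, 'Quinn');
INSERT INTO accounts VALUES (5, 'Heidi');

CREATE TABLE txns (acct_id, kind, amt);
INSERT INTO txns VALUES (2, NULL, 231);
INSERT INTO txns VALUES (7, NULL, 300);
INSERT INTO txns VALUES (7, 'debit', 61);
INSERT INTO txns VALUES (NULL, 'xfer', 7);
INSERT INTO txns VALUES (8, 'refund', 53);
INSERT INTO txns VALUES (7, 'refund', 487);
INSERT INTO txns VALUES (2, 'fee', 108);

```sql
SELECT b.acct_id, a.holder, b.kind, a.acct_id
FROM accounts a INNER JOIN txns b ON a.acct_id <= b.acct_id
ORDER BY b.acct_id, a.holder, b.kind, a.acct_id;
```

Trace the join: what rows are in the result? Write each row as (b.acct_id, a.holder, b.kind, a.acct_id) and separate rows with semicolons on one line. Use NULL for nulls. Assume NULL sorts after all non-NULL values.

(7, Alice, debit, 5); (7, Alice, refund, 5); (7, Alice, NULL, 5); (7, Heidi, debit, 5); (7, Heidi, refund, 5); (7, Heidi, NULL, 5); (7, Quinn, debit, 5); (7, Quinn, refund, 5); (7, Quinn, NULL, 5); (7, Yara, debit, 5); (7, Yara, refund, 5); (7, Yara, NULL, 5); (8, Alice, refund, 5); (8, Heidi, refund, 5); (8, Quinn, refund, 5); (8, Yara, refund, 5)

INNER JOIN keeps only pairs where the ON condition holds.
Matching on a.acct_id <= b.acct_id. A NULL in a compared column never satisfies the condition.
Matched pairs: 16.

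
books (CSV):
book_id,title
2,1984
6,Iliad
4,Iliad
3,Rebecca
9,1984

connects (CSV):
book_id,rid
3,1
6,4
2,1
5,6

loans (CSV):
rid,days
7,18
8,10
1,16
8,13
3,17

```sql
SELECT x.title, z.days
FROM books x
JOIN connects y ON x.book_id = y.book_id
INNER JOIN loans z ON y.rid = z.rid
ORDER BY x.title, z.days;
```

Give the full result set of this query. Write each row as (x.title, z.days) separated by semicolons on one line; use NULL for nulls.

(1984, 16); (Rebecca, 16)

Step 1 — x INNER JOIN y on book_id → 3 row(s).
Then INNER JOIN `loans z` on rid: keep only rows whose y.rid appears in z.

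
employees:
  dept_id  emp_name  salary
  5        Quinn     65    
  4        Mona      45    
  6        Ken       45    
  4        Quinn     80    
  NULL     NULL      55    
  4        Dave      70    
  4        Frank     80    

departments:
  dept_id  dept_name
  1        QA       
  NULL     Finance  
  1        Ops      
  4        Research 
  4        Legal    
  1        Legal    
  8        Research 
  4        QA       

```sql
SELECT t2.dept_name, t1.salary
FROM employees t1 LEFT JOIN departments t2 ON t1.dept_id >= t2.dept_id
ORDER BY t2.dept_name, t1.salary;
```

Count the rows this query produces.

LEFT JOIN keeps every row from `employees`; unmatched rows get NULL for `departments`'s columns.
Matching on t1.dept_id >= t2.dept_id. A NULL in a compared column never satisfies the condition.
Matched pairs: 36; unmatched t1 rows kept: 1.
Total: 36 matched + 1 padded = 37 rows.

37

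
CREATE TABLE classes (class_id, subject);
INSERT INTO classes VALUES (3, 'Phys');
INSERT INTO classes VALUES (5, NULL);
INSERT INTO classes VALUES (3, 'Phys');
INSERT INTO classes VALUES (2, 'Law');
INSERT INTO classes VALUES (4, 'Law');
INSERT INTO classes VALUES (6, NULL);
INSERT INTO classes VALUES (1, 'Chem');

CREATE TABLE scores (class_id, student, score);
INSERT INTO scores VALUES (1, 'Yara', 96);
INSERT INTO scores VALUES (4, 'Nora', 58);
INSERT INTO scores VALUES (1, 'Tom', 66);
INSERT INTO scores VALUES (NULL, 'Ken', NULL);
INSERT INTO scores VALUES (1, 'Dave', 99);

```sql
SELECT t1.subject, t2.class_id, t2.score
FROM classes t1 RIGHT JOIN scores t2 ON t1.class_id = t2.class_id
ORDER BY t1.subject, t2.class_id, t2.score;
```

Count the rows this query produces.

RIGHT JOIN keeps every row from `scores`; unmatched rows get NULL for `classes`'s columns.
Matching on t1.class_id = t2.class_id. A NULL in a compared column never satisfies the condition.
- class_id=3: no matching t2 row.
- class_id=5: no matching t2 row.
- class_id=3: no matching t2 row.
- class_id=2: no matching t2 row.
- class_id=4: 1 matching t2 row(s), so 1 row(s) emitted.
- class_id=6: no matching t2 row.
- class_id=1: 3 matching t2 row(s), so 3 row(s) emitted.
- 1 row(s) from t2 found no t1 partner → padded with NULL.
Total: 4 matched + 1 padded = 5 rows.

5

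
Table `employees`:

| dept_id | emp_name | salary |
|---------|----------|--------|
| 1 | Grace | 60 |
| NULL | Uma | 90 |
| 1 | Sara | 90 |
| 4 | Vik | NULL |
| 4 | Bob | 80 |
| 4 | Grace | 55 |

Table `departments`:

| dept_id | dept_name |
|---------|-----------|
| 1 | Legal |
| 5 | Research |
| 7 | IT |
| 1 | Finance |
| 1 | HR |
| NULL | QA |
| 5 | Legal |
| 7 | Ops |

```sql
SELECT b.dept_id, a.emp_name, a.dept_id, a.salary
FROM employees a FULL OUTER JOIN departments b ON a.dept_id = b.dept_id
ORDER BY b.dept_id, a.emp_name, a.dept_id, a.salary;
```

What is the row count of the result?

FULL OUTER JOIN keeps every row from both sides; unmatched rows get NULL for the other side's columns.
Matching on a.dept_id = b.dept_id. A NULL in a compared column never satisfies the condition.
Matched pairs: 6; unmatched a rows kept: 4; unmatched b rows kept: 5.
Total: 6 matched + 9 padded = 15 rows.

15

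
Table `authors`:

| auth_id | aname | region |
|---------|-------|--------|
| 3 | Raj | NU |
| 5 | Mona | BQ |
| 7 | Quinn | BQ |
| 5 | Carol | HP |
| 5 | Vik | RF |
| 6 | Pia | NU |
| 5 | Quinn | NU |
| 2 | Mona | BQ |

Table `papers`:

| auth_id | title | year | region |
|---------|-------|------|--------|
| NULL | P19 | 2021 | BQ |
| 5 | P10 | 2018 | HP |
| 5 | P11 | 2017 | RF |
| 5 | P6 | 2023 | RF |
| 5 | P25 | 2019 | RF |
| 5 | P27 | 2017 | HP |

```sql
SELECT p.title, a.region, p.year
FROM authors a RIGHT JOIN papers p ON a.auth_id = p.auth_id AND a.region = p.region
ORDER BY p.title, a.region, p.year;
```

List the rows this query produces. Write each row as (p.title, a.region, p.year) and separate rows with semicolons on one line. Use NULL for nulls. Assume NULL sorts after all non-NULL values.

RIGHT JOIN keeps every row from `papers`; unmatched rows get NULL for `authors`'s columns.
Matching on a.auth_id = p.auth_id AND a.region = p.region. A NULL in a compared column never satisfies the condition.
Matched pairs: 5; unmatched p rows kept: 1.

(P10, HP, 2018); (P11, RF, 2017); (P19, NULL, 2021); (P25, RF, 2019); (P27, HP, 2017); (P6, RF, 2023)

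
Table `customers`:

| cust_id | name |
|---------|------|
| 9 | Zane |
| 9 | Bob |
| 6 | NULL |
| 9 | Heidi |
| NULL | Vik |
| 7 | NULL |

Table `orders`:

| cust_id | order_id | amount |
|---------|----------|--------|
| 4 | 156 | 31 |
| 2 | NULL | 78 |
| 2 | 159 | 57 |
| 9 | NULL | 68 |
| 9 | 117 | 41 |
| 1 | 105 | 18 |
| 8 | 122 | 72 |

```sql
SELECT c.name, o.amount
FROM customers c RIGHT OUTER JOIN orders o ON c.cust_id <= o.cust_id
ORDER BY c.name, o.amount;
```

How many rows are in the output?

16

RIGHT JOIN keeps every row from `orders`; unmatched rows get NULL for `customers`'s columns.
Matching on c.cust_id <= o.cust_id. A NULL in a compared column never satisfies the condition.
- c[0] cust_id=9 → 2 match(es) in o → 2 row(s).
- c[1] cust_id=9 → 2 match(es) in o → 2 row(s).
- c[2] cust_id=6 → 3 match(es) in o → 3 row(s).
- c[3] cust_id=9 → 2 match(es) in o → 2 row(s).
- c[4] cust_id=NULL → no match.
- c[5] cust_id=7 → 3 match(es) in o → 3 row(s).
- 4 row(s) from o found no c partner → padded with NULL.
Total: 12 matched + 4 padded = 16 rows.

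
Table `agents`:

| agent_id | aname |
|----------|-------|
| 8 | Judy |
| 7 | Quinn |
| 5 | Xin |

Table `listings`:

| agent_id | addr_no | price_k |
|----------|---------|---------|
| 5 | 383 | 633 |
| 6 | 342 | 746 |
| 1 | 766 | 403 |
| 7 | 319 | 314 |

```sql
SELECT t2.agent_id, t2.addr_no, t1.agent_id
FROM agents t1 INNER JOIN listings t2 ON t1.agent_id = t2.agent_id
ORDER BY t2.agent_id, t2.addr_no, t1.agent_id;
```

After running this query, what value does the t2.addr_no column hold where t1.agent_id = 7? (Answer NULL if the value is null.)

319

INNER JOIN keeps only pairs where the ON condition holds.
Matching on t1.agent_id = t2.agent_id.
- t1 (agent_id=8) has no partner → excluded.
- t1 (agent_id=7) pairs with 1 row(s) of t2.
- t1 (agent_id=5) pairs with 1 row(s) of t2.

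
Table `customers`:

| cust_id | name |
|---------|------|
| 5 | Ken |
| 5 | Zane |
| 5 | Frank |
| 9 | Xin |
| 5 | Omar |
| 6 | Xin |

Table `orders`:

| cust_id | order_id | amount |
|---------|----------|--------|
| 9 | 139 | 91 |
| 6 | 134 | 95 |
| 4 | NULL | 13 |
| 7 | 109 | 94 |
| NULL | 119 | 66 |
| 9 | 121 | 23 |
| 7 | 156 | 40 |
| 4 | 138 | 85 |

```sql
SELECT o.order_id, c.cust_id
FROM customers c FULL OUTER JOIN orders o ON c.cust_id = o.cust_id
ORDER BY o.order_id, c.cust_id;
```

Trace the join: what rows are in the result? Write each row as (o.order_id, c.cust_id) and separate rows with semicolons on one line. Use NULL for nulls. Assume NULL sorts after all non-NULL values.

FULL OUTER JOIN keeps every row from both sides; unmatched rows get NULL for the other side's columns.
Matching on c.cust_id = o.cust_id. A NULL in a compared column never satisfies the condition.
- cust_id=5: no o row matches, row kept with o columns NULL.
- cust_id=5: no o row matches, row kept with o columns NULL.
- cust_id=5: no o row matches, row kept with o columns NULL.
- cust_id=9: 2 matching o row(s), so 2 row(s) emitted.
- cust_id=5: no o row matches, row kept with o columns NULL.
- cust_id=6: 1 matching o row(s), so 1 row(s) emitted.
- 5 o row(s) had no c match → kept, c columns NULL.

(109, NULL); (119, NULL); (121, 9); (134, 6); (138, NULL); (139, 9); (156, NULL); (NULL, 5); (NULL, 5); (NULL, 5); (NULL, 5); (NULL, NULL)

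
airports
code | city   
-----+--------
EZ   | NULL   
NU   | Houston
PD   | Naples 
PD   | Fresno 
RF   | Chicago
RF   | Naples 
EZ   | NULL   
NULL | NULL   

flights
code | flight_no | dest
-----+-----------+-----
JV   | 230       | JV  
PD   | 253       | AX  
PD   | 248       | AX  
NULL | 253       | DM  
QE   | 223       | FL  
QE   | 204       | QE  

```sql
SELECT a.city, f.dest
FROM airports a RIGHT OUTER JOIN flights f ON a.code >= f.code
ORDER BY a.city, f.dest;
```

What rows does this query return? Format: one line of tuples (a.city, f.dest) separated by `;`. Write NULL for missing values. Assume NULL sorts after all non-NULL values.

RIGHT JOIN keeps every row from `flights`; unmatched rows get NULL for `airports`'s columns.
Matching on a.code >= f.code. A NULL in a compared column never satisfies the condition.
Matched pairs: 17; unmatched f rows kept: 1.

(Chicago, AX); (Chicago, AX); (Chicago, FL); (Chicago, JV); (Chicago, QE); (Fresno, AX); (Fresno, AX); (Fresno, JV); (Houston, JV); (Naples, AX); (Naples, AX); (Naples, AX); (Naples, AX); (Naples, FL); (Naples, JV); (Naples, JV); (Naples, QE); (NULL, DM)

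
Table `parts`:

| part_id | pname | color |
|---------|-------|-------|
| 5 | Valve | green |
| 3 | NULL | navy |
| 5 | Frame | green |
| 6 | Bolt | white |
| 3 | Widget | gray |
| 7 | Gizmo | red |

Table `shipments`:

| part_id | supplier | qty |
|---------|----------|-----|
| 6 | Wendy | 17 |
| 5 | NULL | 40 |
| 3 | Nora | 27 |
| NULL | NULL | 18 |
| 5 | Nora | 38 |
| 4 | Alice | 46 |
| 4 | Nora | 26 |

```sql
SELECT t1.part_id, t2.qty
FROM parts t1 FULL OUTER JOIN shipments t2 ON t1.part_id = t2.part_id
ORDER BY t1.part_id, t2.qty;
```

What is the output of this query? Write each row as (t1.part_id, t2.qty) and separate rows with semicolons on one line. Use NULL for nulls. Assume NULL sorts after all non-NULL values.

(3, 27); (3, 27); (5, 38); (5, 38); (5, 40); (5, 40); (6, 17); (7, NULL); (NULL, 18); (NULL, 26); (NULL, 46)

FULL OUTER JOIN keeps every row from both sides; unmatched rows get NULL for the other side's columns.
Matching on t1.part_id = t2.part_id. A NULL in a compared column never satisfies the condition.
- part_id=5: 2 matching t2 row(s), so 2 row(s) emitted.
- part_id=3: 1 matching t2 row(s), so 1 row(s) emitted.
- part_id=5: 2 matching t2 row(s), so 2 row(s) emitted.
- part_id=6: 1 matching t2 row(s), so 1 row(s) emitted.
- part_id=3: 1 matching t2 row(s), so 1 row(s) emitted.
- part_id=7: no t2 row matches, row kept with t2 columns NULL.
- plus 3 unmatched t2 row(s), each kept with NULL t1 columns.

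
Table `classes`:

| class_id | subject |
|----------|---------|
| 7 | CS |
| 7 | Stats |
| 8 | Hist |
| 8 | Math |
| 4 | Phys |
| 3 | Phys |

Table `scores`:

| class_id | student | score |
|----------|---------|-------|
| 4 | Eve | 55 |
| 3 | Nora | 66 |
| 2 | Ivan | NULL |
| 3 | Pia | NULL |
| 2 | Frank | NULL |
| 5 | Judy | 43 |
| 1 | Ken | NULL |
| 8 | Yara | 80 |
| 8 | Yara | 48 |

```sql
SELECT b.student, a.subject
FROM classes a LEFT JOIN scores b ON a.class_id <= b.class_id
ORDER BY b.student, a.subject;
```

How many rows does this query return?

LEFT JOIN keeps every row from `classes`; unmatched rows get NULL for `scores`'s columns.
Matching on a.class_id <= b.class_id.
- a[0] class_id=7 → 2 match(es) in b → 2 row(s).
- a[1] class_id=7 → 2 match(es) in b → 2 row(s).
- a[2] class_id=8 → 2 match(es) in b → 2 row(s).
- a[3] class_id=8 → 2 match(es) in b → 2 row(s).
- a[4] class_id=4 → 4 match(es) in b → 4 row(s).
- a[5] class_id=3 → 6 match(es) in b → 6 row(s).
Total: 18 rows.

18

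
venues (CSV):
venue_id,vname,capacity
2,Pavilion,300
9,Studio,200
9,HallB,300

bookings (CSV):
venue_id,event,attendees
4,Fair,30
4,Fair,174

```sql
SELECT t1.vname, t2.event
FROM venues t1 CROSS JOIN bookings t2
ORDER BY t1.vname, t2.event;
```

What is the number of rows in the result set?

6

CROSS JOIN pairs every row of `venues` with every row of `bookings`: 3 × 2 = 6 rows.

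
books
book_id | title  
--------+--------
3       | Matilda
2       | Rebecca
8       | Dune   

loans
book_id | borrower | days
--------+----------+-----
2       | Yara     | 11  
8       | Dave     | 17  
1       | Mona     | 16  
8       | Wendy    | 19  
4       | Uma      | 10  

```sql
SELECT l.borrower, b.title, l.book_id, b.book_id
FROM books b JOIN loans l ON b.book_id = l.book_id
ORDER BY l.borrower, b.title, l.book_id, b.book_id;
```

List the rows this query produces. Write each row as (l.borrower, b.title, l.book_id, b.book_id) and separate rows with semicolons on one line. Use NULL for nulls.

INNER JOIN keeps only pairs where the ON condition holds.
Matching on b.book_id = l.book_id.
Matched pairs: 3.

(Dave, Dune, 8, 8); (Wendy, Dune, 8, 8); (Yara, Rebecca, 2, 2)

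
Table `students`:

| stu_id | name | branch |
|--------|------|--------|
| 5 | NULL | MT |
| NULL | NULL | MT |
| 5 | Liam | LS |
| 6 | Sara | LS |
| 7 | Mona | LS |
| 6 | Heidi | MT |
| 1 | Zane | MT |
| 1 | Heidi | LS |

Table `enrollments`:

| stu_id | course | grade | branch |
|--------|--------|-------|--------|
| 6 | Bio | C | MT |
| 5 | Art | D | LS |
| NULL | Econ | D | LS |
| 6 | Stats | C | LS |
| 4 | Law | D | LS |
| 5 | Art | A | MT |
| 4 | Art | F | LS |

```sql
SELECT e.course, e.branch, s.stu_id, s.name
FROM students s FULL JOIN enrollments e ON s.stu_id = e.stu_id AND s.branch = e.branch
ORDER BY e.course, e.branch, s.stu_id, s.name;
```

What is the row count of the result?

FULL OUTER JOIN keeps every row from both sides; unmatched rows get NULL for the other side's columns.
Matching on s.stu_id = e.stu_id AND s.branch = e.branch. A NULL in a compared column never satisfies the condition.
- s (stu_id=5, branch=MT) pairs with 1 row(s) of e.
- s (stu_id=NULL, branch=MT) has no partner → padded with NULL.
- s (stu_id=5, branch=LS) pairs with 1 row(s) of e.
- s (stu_id=6, branch=LS) pairs with 1 row(s) of e.
- s (stu_id=7, branch=LS) has no partner → padded with NULL.
- s (stu_id=6, branch=MT) pairs with 1 row(s) of e.
- s (stu_id=1, branch=MT) has no partner → padded with NULL.
- s (stu_id=1, branch=LS) has no partner → padded with NULL.
- 3 e row(s) had no s match → kept, s columns NULL.
Total: 4 matched + 7 padded = 11 rows.

11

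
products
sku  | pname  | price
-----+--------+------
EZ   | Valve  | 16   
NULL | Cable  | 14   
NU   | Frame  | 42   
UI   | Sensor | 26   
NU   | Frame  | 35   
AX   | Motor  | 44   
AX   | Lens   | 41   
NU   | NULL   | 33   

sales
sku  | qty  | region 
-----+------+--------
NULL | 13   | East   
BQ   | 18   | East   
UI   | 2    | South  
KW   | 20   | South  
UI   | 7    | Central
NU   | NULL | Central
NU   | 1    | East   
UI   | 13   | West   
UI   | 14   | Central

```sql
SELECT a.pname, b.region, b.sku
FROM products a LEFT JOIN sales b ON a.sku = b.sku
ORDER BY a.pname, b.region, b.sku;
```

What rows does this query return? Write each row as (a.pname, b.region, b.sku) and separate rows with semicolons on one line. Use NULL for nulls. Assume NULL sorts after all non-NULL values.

(Cable, NULL, NULL); (Frame, Central, NU); (Frame, Central, NU); (Frame, East, NU); (Frame, East, NU); (Lens, NULL, NULL); (Motor, NULL, NULL); (Sensor, Central, UI); (Sensor, Central, UI); (Sensor, South, UI); (Sensor, West, UI); (Valve, NULL, NULL); (NULL, Central, NU); (NULL, East, NU)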